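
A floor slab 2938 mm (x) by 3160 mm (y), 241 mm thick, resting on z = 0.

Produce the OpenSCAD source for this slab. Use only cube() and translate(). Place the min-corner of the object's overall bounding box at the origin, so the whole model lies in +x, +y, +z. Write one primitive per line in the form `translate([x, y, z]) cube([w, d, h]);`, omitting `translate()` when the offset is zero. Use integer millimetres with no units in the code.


cube([2938, 3160, 241]);


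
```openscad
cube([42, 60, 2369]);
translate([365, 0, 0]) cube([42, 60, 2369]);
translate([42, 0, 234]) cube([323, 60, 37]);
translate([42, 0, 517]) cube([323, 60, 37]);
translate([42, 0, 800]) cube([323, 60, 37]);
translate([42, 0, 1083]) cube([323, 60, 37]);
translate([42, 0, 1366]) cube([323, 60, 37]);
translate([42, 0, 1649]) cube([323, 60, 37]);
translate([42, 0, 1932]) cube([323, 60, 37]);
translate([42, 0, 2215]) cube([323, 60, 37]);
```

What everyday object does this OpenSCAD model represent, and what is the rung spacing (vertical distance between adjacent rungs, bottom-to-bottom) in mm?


A ladder. The rung spacing is 283 mm.

Two tall 42×60 posts with 8 short bars between them — a ladder. Adjacent rungs sit at z = 234 and z = 517, so the spacing is 517 − 234 = 283 mm.


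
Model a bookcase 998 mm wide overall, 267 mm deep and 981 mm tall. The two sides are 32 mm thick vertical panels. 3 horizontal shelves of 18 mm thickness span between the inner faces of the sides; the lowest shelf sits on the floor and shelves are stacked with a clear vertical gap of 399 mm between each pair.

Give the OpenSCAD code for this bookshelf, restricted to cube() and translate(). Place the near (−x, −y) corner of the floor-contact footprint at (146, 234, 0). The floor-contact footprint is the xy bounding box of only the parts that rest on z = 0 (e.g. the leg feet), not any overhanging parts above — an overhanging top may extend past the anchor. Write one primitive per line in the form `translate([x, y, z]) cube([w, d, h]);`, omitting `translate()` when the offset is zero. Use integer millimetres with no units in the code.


translate([146, 234, 0]) cube([32, 267, 981]);
translate([1112, 234, 0]) cube([32, 267, 981]);
translate([178, 234, 0]) cube([934, 267, 18]);
translate([178, 234, 417]) cube([934, 267, 18]);
translate([178, 234, 834]) cube([934, 267, 18]);


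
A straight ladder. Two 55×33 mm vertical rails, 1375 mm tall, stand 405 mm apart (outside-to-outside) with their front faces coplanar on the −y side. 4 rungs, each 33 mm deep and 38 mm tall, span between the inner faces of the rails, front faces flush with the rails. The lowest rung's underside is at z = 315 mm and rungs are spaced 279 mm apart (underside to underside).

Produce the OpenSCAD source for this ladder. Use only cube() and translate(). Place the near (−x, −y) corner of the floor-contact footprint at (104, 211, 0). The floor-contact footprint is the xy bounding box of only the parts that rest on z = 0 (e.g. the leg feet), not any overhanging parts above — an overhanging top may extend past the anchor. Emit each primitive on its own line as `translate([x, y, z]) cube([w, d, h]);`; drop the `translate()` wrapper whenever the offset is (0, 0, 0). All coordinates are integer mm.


translate([104, 211, 0]) cube([55, 33, 1375]);
translate([454, 211, 0]) cube([55, 33, 1375]);
translate([159, 211, 315]) cube([295, 33, 38]);
translate([159, 211, 594]) cube([295, 33, 38]);
translate([159, 211, 873]) cube([295, 33, 38]);
translate([159, 211, 1152]) cube([295, 33, 38]);


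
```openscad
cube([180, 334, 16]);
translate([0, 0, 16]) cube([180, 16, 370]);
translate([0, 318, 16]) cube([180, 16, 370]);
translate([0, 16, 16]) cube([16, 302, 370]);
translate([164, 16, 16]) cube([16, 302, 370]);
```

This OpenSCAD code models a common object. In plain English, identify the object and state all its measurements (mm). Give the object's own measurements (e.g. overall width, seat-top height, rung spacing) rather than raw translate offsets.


An open-topped rectangular box: outside dimensions 180×334×386 mm, with a uniform wall and base thickness of 16 mm. The base is a full 180×334 slab on the floor; four walls sit on top of the base. The front and back walls (the −y and +y sides) span the full width; the two side walls fit between them.


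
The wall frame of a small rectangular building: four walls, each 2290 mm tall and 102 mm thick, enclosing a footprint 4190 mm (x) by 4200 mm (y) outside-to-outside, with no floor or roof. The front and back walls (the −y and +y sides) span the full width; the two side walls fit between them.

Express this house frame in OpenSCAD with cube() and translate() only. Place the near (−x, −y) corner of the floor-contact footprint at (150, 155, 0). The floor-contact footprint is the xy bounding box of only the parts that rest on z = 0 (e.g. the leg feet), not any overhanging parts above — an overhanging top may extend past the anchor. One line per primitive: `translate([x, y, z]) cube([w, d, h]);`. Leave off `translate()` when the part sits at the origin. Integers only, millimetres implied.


translate([150, 155, 0]) cube([4190, 102, 2290]);
translate([150, 4253, 0]) cube([4190, 102, 2290]);
translate([150, 257, 0]) cube([102, 3996, 2290]);
translate([4238, 257, 0]) cube([102, 3996, 2290]);


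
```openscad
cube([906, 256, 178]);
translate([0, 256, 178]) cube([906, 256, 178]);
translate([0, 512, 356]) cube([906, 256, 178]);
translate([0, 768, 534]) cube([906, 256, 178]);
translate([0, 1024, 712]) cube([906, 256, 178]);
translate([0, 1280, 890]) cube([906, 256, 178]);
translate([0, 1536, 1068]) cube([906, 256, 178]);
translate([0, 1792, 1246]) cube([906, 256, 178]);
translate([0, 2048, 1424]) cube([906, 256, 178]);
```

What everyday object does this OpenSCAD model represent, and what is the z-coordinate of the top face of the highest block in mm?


A staircase. The total rise is 1602 mm.

9 identical blocks, each offset up and back from the previous — a staircase. Each step is 178 mm tall and there are 9 of them, so the total rise is 9 × 178 = 1602 mm.


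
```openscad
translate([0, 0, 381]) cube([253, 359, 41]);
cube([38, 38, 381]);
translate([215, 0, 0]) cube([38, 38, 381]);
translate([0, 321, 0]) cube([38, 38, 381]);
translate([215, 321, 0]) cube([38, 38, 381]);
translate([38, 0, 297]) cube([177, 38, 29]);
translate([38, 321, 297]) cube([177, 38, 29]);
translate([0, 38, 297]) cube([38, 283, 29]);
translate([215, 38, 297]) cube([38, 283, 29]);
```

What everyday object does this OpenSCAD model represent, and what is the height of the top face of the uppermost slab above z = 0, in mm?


A stool. The seat height is 422 mm.

A 253×359×41 slab at z = 381 on four corner posts — a stool. The seat top is 381 + 41 = 422 mm.


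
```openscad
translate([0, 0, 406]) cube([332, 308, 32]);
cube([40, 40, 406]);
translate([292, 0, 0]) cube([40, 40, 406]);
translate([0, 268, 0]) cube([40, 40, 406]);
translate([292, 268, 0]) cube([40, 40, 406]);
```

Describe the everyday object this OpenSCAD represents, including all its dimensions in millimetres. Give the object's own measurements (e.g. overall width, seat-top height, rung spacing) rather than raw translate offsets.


A four-legged stool. The seat is a 332×308×32 mm slab whose top surface is at z = 438 mm; four square legs, each 40×40 mm in cross-section, run from the floor (z = 0) to the underside of the seat, each flush with a corner of the seat.


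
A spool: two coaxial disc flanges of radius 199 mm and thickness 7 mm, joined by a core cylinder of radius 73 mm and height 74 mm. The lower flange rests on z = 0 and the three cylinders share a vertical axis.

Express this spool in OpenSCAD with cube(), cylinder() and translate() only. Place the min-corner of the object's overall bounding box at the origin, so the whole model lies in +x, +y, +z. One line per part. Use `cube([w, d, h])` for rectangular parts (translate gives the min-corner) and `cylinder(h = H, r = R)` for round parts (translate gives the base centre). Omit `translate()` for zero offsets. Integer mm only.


translate([199, 199, 0]) cylinder(h = 7, r = 199);
translate([199, 199, 7]) cylinder(h = 74, r = 73);
translate([199, 199, 81]) cylinder(h = 7, r = 199);


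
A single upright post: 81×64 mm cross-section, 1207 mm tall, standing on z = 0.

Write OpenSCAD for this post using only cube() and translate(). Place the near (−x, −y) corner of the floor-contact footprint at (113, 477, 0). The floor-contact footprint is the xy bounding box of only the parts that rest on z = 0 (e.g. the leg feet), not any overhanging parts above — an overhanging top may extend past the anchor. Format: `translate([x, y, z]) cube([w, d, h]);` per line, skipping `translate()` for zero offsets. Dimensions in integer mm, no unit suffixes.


translate([113, 477, 0]) cube([81, 64, 1207]);


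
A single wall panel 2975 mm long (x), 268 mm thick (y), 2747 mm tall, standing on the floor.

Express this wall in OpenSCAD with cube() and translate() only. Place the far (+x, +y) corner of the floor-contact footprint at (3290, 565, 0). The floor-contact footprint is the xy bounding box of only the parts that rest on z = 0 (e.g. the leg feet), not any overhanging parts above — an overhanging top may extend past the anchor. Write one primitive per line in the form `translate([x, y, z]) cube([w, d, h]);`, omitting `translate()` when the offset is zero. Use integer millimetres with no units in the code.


translate([315, 297, 0]) cube([2975, 268, 2747]);


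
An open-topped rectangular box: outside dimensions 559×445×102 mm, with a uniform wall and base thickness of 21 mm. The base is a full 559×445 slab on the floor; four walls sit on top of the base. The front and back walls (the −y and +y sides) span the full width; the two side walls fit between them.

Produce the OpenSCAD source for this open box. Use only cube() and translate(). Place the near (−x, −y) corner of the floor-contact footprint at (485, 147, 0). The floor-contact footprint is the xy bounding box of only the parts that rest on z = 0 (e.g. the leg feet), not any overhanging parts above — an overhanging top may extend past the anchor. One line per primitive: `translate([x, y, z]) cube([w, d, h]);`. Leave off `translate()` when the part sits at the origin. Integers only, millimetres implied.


translate([485, 147, 0]) cube([559, 445, 21]);
translate([485, 147, 21]) cube([559, 21, 81]);
translate([485, 571, 21]) cube([559, 21, 81]);
translate([485, 168, 21]) cube([21, 403, 81]);
translate([1023, 168, 21]) cube([21, 403, 81]);


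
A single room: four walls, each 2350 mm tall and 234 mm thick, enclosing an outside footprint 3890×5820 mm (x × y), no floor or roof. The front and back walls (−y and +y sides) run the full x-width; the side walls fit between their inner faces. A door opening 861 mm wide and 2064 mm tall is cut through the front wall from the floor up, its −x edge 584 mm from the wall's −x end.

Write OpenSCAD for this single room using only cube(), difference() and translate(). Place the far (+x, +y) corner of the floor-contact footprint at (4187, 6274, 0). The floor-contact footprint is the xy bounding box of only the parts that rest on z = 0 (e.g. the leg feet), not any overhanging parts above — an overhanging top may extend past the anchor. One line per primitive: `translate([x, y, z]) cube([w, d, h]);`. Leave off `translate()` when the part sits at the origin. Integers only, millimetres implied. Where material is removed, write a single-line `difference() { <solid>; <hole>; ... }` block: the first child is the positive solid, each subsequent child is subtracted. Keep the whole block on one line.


difference() { translate([297, 454, 0]) cube([3890, 234, 2350]); translate([881, 454, 0]) cube([861, 234, 2064]); }
translate([297, 6040, 0]) cube([3890, 234, 2350]);
translate([297, 688, 0]) cube([234, 5352, 2350]);
translate([3953, 688, 0]) cube([234, 5352, 2350]);


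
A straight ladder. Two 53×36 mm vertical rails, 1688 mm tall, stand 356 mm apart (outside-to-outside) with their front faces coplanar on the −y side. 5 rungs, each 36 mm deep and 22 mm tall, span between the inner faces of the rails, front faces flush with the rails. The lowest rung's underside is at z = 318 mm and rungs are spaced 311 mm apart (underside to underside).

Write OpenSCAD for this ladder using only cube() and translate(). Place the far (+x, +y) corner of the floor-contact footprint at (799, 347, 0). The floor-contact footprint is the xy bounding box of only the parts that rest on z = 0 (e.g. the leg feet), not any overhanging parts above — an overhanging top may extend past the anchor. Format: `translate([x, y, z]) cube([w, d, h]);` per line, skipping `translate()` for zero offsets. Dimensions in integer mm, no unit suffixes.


translate([443, 311, 0]) cube([53, 36, 1688]);
translate([746, 311, 0]) cube([53, 36, 1688]);
translate([496, 311, 318]) cube([250, 36, 22]);
translate([496, 311, 629]) cube([250, 36, 22]);
translate([496, 311, 940]) cube([250, 36, 22]);
translate([496, 311, 1251]) cube([250, 36, 22]);
translate([496, 311, 1562]) cube([250, 36, 22]);


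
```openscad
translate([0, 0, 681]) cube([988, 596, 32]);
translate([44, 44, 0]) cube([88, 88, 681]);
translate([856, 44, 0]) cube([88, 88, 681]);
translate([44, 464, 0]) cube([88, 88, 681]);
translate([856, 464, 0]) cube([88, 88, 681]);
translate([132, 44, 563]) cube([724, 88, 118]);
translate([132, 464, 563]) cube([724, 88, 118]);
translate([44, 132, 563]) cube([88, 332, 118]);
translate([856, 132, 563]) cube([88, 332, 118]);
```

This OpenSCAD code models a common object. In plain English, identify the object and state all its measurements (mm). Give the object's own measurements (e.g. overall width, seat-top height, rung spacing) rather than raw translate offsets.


A rectangular dining table. The top is 988×596×32 mm with its upper surface at z = 713 mm. It stands on four 88×88 mm square legs, each inset 44 mm from the nearest pair of top edges, running from the floor to the underside of the top. Four apron rails, 88 mm thick and 118 mm tall, run between adjacent legs with their top edges flush with the underside of the top and their outer faces flush with the legs' outer faces.


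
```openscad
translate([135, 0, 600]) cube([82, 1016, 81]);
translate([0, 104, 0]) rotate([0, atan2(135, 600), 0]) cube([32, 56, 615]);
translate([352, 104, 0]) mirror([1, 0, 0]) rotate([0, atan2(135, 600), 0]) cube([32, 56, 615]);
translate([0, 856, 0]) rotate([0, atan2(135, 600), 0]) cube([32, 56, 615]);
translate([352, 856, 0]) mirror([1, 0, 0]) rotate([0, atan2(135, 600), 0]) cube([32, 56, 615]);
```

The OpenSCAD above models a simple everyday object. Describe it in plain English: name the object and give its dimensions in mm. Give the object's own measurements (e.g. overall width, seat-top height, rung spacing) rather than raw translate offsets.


A sawhorse. A 82×1016×81 mm beam (x, y, z) sits on two A-frame leg pairs. Each pair is two raked legs of 32×56 mm section (56 mm along y) splaying symmetrically in x. Each leg rises 600 mm vertically over 135 mm of horizontal reach and is 615 mm long along its own axis. Every leg's outer bottom edge rests on the floor and its outer top edge meets a bottom edge of the beam — the left legs (tilting toward +x) meet the beam's −x bottom edge, the right legs (their mirror images, tilting toward −x) meet its +x bottom edge — so the leg tops tuck under the beam, the beam's underside is 600 mm above the floor, and the feet are 352 mm apart outside-to-outside with the beam centred between them. The two leg pairs are set in 104 mm from either end of the beam.


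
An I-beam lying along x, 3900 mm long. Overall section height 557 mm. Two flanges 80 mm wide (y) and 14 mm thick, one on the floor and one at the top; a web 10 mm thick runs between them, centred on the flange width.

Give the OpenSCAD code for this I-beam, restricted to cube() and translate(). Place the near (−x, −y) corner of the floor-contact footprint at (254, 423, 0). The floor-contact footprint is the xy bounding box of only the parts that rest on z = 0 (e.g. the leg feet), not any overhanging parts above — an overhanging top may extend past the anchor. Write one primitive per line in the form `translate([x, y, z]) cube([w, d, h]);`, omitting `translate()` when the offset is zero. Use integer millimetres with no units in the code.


translate([254, 423, 0]) cube([3900, 80, 14]);
translate([254, 458, 14]) cube([3900, 10, 529]);
translate([254, 423, 543]) cube([3900, 80, 14]);


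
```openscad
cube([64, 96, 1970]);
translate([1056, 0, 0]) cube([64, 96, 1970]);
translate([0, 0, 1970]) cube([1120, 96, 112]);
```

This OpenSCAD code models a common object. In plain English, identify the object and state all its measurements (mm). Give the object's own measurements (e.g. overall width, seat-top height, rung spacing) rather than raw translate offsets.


A door frame. The clear opening is 992 mm wide and 1970 mm high. Two 64 mm wide jambs, 96 mm deep, stand either side of the opening from the floor to the top of the opening. A 112 mm thick head sits across the top of both jambs, spanning the full outside width of the frame.


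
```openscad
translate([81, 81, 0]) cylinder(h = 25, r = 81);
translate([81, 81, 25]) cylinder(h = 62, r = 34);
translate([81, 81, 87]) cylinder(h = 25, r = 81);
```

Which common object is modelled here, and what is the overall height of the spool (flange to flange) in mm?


A spool. The overall height is 112 mm.

Three coaxial cylinders, large–small–large — a spool. Two 25 mm flanges and a 62 mm core give 25 + 62 + 25 = 112 mm.


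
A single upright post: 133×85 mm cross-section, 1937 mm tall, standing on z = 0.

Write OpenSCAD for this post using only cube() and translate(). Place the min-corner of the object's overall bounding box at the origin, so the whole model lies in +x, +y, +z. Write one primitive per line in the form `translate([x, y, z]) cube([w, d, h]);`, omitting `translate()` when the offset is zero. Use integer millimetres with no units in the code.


cube([133, 85, 1937]);


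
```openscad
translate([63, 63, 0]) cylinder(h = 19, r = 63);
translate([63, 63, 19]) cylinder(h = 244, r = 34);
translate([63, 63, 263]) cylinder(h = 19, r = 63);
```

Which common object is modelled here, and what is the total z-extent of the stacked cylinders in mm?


A spool. The overall height is 282 mm.

Three coaxial cylinders, large–small–large — a spool. Two 19 mm flanges and a 244 mm core give 19 + 244 + 19 = 282 mm.


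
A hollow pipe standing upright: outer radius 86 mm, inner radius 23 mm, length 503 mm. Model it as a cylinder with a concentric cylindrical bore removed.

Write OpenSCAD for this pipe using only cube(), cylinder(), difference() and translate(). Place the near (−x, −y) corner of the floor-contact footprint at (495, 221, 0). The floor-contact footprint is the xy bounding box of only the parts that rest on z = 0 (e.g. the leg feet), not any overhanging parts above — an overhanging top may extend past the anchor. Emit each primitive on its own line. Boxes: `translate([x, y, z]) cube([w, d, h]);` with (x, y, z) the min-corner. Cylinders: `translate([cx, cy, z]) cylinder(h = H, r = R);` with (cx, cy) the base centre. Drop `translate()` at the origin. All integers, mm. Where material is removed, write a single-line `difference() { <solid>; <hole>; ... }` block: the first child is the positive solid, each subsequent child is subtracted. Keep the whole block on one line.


difference() { translate([581, 307, 0]) cylinder(h = 503, r = 86); translate([581, 307, 0]) cylinder(h = 503, r = 23); }


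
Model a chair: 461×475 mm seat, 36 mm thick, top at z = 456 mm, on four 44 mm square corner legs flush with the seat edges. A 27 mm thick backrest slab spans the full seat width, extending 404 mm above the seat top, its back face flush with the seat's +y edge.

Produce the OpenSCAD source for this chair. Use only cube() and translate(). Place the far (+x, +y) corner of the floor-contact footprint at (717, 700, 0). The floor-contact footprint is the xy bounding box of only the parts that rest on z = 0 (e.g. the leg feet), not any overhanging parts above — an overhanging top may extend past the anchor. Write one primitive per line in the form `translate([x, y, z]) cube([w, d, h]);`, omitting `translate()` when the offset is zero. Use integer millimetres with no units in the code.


translate([256, 225, 420]) cube([461, 475, 36]);
translate([256, 225, 0]) cube([44, 44, 420]);
translate([673, 225, 0]) cube([44, 44, 420]);
translate([256, 656, 0]) cube([44, 44, 420]);
translate([673, 656, 0]) cube([44, 44, 420]);
translate([256, 673, 456]) cube([461, 27, 404]);


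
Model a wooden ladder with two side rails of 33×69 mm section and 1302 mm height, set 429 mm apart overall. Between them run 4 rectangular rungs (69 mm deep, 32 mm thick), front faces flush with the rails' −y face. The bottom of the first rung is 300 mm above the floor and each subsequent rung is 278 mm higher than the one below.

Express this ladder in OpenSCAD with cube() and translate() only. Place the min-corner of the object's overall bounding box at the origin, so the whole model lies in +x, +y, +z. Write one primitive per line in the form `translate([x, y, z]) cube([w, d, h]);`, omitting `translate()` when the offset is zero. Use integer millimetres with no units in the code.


// rung span = 429 - 2*33 = 363
// rung[k] z = 300 + k*278
cube([33, 69, 1302]);
translate([396, 0, 0]) cube([33, 69, 1302]);
translate([33, 0, 300]) cube([363, 69, 32]);
translate([33, 0, 578]) cube([363, 69, 32]);
translate([33, 0, 856]) cube([363, 69, 32]);
translate([33, 0, 1134]) cube([363, 69, 32]);


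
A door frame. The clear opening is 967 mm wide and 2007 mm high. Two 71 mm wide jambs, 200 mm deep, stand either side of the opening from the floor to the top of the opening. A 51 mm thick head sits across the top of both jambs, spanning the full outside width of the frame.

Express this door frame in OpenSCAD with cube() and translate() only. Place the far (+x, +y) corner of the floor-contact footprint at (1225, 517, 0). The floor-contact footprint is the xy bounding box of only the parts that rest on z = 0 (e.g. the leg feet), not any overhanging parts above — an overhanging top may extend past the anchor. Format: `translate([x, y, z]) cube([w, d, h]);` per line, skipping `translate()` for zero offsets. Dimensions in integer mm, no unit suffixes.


translate([116, 317, 0]) cube([71, 200, 2007]);
translate([1154, 317, 0]) cube([71, 200, 2007]);
translate([116, 317, 2007]) cube([1109, 200, 51]);


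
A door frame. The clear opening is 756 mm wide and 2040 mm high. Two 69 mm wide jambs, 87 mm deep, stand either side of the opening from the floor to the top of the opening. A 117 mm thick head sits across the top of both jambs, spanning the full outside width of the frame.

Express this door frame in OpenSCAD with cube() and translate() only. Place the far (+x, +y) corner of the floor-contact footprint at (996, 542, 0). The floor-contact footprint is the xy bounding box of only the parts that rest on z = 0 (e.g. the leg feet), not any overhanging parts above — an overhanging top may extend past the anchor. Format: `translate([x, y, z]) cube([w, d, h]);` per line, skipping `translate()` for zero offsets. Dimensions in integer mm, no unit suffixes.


translate([102, 455, 0]) cube([69, 87, 2040]);
translate([927, 455, 0]) cube([69, 87, 2040]);
translate([102, 455, 2040]) cube([894, 87, 117]);


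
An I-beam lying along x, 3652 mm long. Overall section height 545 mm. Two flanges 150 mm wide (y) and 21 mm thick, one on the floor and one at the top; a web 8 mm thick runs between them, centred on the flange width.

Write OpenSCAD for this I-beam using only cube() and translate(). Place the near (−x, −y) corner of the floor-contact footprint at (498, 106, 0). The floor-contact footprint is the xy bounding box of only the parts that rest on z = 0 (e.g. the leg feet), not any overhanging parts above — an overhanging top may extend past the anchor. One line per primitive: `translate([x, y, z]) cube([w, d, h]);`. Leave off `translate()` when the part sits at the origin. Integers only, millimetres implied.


translate([498, 106, 0]) cube([3652, 150, 21]);
translate([498, 177, 21]) cube([3652, 8, 503]);
translate([498, 106, 524]) cube([3652, 150, 21]);


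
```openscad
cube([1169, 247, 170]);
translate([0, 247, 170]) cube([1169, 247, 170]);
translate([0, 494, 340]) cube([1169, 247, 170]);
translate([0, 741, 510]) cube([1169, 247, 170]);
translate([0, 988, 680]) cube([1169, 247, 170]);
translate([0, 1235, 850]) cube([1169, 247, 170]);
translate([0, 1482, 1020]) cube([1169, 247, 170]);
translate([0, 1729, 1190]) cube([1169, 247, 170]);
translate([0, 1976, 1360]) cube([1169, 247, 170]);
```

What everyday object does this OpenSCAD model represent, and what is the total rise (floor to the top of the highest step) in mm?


A staircase. The total rise is 1530 mm.

9 identical blocks, each offset up and back from the previous — a staircase. Each step is 170 mm tall and there are 9 of them, so the total rise is 9 × 170 = 1530 mm.


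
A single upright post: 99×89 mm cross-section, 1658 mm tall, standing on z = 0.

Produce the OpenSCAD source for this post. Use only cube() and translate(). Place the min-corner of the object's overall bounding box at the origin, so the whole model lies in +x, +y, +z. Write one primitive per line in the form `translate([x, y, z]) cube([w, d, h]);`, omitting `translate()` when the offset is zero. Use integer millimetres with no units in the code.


cube([99, 89, 1658]);


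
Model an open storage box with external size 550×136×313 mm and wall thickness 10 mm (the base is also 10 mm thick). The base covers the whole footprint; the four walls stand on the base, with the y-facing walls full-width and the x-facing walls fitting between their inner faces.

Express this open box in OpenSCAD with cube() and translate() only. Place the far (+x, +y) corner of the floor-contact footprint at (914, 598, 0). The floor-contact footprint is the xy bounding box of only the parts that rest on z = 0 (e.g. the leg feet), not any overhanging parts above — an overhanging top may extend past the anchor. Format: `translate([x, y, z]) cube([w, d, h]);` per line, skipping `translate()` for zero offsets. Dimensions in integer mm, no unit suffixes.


translate([364, 462, 0]) cube([550, 136, 10]);
translate([364, 462, 10]) cube([550, 10, 303]);
translate([364, 588, 10]) cube([550, 10, 303]);
translate([364, 472, 10]) cube([10, 116, 303]);
translate([904, 472, 10]) cube([10, 116, 303]);


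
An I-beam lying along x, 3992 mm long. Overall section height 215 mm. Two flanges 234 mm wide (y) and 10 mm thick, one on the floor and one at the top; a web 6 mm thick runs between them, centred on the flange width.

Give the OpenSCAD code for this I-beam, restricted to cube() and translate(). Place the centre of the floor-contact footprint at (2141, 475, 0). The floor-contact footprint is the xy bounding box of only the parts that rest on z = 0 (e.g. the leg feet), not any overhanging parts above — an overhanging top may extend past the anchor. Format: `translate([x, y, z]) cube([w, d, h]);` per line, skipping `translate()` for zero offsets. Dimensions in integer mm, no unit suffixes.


translate([145, 358, 0]) cube([3992, 234, 10]);
translate([145, 472, 10]) cube([3992, 6, 195]);
translate([145, 358, 205]) cube([3992, 234, 10]);


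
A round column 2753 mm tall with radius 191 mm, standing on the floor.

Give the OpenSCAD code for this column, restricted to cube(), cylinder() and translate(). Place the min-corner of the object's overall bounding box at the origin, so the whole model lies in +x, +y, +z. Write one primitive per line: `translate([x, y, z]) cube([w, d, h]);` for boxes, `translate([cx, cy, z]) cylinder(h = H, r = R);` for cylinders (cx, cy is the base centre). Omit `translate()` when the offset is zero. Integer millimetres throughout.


translate([191, 191, 0]) cylinder(h = 2753, r = 191);


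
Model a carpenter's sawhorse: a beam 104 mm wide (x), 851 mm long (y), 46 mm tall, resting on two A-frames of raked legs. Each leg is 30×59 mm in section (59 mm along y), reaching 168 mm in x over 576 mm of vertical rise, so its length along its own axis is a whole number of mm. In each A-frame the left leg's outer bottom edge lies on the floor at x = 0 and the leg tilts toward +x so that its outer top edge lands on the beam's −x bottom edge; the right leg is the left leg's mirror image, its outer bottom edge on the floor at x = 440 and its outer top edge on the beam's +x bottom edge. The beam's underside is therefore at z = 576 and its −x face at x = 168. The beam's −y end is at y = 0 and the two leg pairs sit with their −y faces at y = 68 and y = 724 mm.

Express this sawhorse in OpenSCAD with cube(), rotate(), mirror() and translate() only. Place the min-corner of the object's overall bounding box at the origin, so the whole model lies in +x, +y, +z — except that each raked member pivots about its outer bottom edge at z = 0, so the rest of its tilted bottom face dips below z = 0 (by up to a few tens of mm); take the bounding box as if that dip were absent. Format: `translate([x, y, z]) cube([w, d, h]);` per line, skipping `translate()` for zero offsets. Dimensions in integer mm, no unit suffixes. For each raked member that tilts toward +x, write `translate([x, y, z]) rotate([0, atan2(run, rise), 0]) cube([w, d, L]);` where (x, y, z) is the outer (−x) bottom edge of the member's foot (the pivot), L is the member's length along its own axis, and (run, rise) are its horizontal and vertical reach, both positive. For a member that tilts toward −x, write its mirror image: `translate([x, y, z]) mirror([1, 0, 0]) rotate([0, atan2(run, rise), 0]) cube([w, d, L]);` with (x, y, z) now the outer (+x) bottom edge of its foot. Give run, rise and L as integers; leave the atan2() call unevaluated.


// leg length = √(168² + 576²) = 600
// right-leg outer foot x = 2·168 + 104 = 440
// beam min-corner = (168, 0, 576)
translate([168, 0, 576]) cube([104, 851, 46]);
translate([0, 68, 0]) rotate([0, atan2(168, 576), 0]) cube([30, 59, 600]);
translate([440, 68, 0]) mirror([1, 0, 0]) rotate([0, atan2(168, 576), 0]) cube([30, 59, 600]);
translate([0, 724, 0]) rotate([0, atan2(168, 576), 0]) cube([30, 59, 600]);
translate([440, 724, 0]) mirror([1, 0, 0]) rotate([0, atan2(168, 576), 0]) cube([30, 59, 600]);


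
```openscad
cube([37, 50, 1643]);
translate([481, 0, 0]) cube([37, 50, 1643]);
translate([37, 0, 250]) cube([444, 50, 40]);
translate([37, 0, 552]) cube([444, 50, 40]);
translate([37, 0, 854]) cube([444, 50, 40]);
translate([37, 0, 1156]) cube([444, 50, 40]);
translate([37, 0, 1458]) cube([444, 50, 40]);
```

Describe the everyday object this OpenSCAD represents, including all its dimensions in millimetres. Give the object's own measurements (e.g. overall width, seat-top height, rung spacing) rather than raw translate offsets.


A straight ladder. Two 37×50 mm vertical rails, 1643 mm tall, stand 518 mm apart (outside-to-outside) with their front faces coplanar on the −y side. 5 rungs, each 50 mm deep and 40 mm tall, span between the inner faces of the rails, front faces flush with the rails. The lowest rung's underside is at z = 250 mm and rungs are spaced 302 mm apart (underside to underside).


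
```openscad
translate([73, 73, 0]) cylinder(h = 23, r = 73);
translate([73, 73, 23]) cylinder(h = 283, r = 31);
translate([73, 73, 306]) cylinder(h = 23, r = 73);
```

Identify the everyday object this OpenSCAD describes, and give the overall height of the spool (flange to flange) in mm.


A spool. The overall height is 329 mm.

Three coaxial cylinders, large–small–large — a spool. Two 23 mm flanges and a 283 mm core give 23 + 283 + 23 = 329 mm.


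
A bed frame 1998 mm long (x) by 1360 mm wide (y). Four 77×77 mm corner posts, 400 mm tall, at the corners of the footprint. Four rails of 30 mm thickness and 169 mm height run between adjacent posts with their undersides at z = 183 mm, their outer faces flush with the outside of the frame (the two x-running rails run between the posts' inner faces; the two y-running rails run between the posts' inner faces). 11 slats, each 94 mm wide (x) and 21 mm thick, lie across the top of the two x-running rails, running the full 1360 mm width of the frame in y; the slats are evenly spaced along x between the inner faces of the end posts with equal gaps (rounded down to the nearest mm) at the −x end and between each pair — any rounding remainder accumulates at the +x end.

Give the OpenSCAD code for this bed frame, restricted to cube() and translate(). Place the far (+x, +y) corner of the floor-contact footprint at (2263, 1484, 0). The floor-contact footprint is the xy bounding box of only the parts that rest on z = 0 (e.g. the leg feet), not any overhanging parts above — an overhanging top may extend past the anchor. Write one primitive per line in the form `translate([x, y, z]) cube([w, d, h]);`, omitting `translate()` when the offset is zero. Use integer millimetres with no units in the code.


translate([265, 124, 0]) cube([77, 77, 400]);
translate([265, 1407, 0]) cube([77, 77, 400]);
translate([2186, 124, 0]) cube([77, 77, 400]);
translate([2186, 1407, 0]) cube([77, 77, 400]);
translate([342, 124, 183]) cube([1844, 30, 169]);
translate([342, 1454, 183]) cube([1844, 30, 169]);
translate([265, 201, 183]) cube([30, 1206, 169]);
translate([2233, 201, 183]) cube([30, 1206, 169]);
translate([409, 124, 352]) cube([94, 1360, 21]);
translate([570, 124, 352]) cube([94, 1360, 21]);
translate([731, 124, 352]) cube([94, 1360, 21]);
translate([892, 124, 352]) cube([94, 1360, 21]);
translate([1053, 124, 352]) cube([94, 1360, 21]);
translate([1214, 124, 352]) cube([94, 1360, 21]);
translate([1375, 124, 352]) cube([94, 1360, 21]);
translate([1536, 124, 352]) cube([94, 1360, 21]);
translate([1697, 124, 352]) cube([94, 1360, 21]);
translate([1858, 124, 352]) cube([94, 1360, 21]);
translate([2019, 124, 352]) cube([94, 1360, 21]);


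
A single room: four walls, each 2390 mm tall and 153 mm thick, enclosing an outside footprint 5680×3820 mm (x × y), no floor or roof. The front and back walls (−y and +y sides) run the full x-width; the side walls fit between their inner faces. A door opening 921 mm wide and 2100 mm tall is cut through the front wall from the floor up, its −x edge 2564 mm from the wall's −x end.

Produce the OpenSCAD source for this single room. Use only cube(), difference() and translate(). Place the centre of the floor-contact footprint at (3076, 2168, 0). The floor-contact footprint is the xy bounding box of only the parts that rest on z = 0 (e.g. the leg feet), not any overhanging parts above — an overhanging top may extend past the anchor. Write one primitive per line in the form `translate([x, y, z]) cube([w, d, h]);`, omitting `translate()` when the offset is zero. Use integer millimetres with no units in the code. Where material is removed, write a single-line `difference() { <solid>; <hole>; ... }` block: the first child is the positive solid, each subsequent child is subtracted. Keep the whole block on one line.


difference() { translate([236, 258, 0]) cube([5680, 153, 2390]); translate([2800, 258, 0]) cube([921, 153, 2100]); }
translate([236, 3925, 0]) cube([5680, 153, 2390]);
translate([236, 411, 0]) cube([153, 3514, 2390]);
translate([5763, 411, 0]) cube([153, 3514, 2390]);


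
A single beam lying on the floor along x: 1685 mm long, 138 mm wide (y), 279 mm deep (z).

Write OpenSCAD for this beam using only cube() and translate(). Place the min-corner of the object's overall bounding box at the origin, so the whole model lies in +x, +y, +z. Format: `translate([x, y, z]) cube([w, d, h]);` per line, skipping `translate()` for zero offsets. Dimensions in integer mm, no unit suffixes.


cube([1685, 138, 279]);


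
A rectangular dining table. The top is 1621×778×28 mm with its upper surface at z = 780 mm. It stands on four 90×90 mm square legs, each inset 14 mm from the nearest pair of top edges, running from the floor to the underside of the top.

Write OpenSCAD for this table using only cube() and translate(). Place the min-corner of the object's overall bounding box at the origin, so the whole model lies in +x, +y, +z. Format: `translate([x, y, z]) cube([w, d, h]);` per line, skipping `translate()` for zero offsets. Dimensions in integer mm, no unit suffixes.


translate([0, 0, 752]) cube([1621, 778, 28]);
translate([14, 14, 0]) cube([90, 90, 752]);
translate([1517, 14, 0]) cube([90, 90, 752]);
translate([14, 674, 0]) cube([90, 90, 752]);
translate([1517, 674, 0]) cube([90, 90, 752]);


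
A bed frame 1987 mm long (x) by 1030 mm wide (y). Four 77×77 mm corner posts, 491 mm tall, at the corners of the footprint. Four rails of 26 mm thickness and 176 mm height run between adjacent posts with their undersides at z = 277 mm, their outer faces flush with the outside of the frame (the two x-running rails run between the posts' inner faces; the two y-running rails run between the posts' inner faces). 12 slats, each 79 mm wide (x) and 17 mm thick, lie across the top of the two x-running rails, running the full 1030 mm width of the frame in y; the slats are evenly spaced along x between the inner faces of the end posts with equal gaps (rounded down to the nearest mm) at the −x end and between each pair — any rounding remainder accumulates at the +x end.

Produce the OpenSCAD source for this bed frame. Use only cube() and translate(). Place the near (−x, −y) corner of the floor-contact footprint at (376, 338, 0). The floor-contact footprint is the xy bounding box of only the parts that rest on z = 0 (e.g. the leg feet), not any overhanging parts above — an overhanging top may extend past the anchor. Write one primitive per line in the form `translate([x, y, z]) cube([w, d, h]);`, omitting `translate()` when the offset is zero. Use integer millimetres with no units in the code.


translate([376, 338, 0]) cube([77, 77, 491]);
translate([376, 1291, 0]) cube([77, 77, 491]);
translate([2286, 338, 0]) cube([77, 77, 491]);
translate([2286, 1291, 0]) cube([77, 77, 491]);
translate([453, 338, 277]) cube([1833, 26, 176]);
translate([453, 1342, 277]) cube([1833, 26, 176]);
translate([376, 415, 277]) cube([26, 876, 176]);
translate([2337, 415, 277]) cube([26, 876, 176]);
translate([521, 338, 453]) cube([79, 1030, 17]);
translate([668, 338, 453]) cube([79, 1030, 17]);
translate([815, 338, 453]) cube([79, 1030, 17]);
translate([962, 338, 453]) cube([79, 1030, 17]);
translate([1109, 338, 453]) cube([79, 1030, 17]);
translate([1256, 338, 453]) cube([79, 1030, 17]);
translate([1403, 338, 453]) cube([79, 1030, 17]);
translate([1550, 338, 453]) cube([79, 1030, 17]);
translate([1697, 338, 453]) cube([79, 1030, 17]);
translate([1844, 338, 453]) cube([79, 1030, 17]);
translate([1991, 338, 453]) cube([79, 1030, 17]);
translate([2138, 338, 453]) cube([79, 1030, 17]);


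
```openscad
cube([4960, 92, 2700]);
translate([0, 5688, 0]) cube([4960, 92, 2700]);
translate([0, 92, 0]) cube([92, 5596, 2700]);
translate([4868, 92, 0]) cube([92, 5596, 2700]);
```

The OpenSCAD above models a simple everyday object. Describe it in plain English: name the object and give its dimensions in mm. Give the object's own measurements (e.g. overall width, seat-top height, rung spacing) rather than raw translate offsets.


The wall frame of a small rectangular building: four walls, each 2700 mm tall and 92 mm thick, enclosing a footprint 4960 mm (x) by 5780 mm (y) outside-to-outside, with no floor or roof. The front and back walls (the −y and +y sides) span the full width; the two side walls fit between them.


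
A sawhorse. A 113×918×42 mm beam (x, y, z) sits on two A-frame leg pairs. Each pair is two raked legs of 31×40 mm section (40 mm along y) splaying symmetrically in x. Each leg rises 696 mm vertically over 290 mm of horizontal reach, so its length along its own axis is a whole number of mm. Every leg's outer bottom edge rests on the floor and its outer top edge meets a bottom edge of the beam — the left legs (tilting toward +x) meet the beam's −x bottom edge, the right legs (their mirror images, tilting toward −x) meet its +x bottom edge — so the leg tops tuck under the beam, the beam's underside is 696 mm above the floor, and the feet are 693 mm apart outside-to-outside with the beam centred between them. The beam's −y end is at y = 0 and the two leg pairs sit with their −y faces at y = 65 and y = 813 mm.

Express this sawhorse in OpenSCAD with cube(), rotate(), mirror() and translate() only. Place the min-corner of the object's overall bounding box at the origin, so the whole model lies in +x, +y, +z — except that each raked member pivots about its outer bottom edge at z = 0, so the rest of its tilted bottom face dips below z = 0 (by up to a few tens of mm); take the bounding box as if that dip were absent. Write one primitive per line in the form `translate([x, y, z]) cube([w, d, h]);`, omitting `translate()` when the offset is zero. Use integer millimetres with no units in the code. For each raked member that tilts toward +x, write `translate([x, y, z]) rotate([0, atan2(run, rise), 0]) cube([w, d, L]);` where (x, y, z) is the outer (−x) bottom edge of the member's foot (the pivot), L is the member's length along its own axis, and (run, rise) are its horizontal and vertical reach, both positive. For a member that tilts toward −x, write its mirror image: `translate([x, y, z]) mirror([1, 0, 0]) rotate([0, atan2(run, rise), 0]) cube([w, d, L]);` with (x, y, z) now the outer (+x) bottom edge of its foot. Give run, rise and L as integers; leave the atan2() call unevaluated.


translate([290, 0, 696]) cube([113, 918, 42]);
translate([0, 65, 0]) rotate([0, atan2(290, 696), 0]) cube([31, 40, 754]);
translate([693, 65, 0]) mirror([1, 0, 0]) rotate([0, atan2(290, 696), 0]) cube([31, 40, 754]);
translate([0, 813, 0]) rotate([0, atan2(290, 696), 0]) cube([31, 40, 754]);
translate([693, 813, 0]) mirror([1, 0, 0]) rotate([0, atan2(290, 696), 0]) cube([31, 40, 754]);
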